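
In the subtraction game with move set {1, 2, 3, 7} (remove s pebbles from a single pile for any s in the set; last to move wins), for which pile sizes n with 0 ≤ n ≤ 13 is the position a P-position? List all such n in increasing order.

0, 4, 8, 12

Build the Grundy sequence with g(k) = mex{g(k−s) : s ∈ {1, 2, 3, 7}, s ≤ k}:
g(0) = mex{} = 0
g(1) = mex{0} = 1
g(2) = mex{0,1} = 2
g(3) = mex{0,1,2} = 3
g(4) = mex{1,2,3} = 0
g(5) = mex{0,2,3} = 1
g(6) = mex{0,1,3} = 2
g(7) = mex{0,1,2} = 3
g(8) = mex{1,2,3} = 0
g(9) = mex{0,2,3} = 1
g(10) = mex{0,1,3} = 2
g(11) = mex{0,1,2} = 3
g(12) = mex{1,2,3} = 0
g(13) = mex{0,2,3} = 1
The P-positions (g = 0) in 0..13 are 0, 4, 8, 12.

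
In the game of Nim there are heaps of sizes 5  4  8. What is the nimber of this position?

9

Write each in binary and XOR column by column:
  0101  (5)
  0100  (4)
  1000  (8)
  ----
  1001  (9)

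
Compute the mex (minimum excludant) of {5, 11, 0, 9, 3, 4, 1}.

The values 0, 1 are all present; 2 is the first non-negative integer missing from the set.

2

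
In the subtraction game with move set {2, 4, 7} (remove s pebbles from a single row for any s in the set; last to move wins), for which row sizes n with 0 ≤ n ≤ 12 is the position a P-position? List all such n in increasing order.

Build the Grundy sequence with g(k) = mex{g(k−s) : s ∈ {2, 4, 7}, s ≤ k}:
k:     0  1  2  3  4  5  6  7  8  9 10 11 12
g(k):  0  0  1  1  2  2  0  3  1  0  2  1  0
The P-positions (g = 0) in 0..12 are 0, 1, 6, 9, 12.

0, 1, 6, 9, 12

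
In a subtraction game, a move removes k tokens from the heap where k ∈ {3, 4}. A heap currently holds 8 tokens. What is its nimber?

Compute g(0), g(1), … for moves {3, 4}:
g(0) = mex{} = 0
g(1) = mex{} = 0
g(2) = mex{} = 0
g(3) = mex{0} = 1
g(4) = mex{0} = 1
g(5) = mex{0} = 1
g(6) = mex{0,1} = 2
g(7) = mex{1} = 0
g(8) = mex{1} = 0
So g(8) = 0.

0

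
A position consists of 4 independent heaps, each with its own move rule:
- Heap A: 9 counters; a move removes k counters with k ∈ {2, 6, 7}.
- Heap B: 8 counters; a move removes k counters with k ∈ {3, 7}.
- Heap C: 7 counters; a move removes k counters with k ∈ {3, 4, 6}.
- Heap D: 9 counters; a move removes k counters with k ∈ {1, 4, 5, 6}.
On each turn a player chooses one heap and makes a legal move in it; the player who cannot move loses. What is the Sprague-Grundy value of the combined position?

0

Build the Grundy sequence for heap A with g(k) = mex{g(k−s) : s ∈ {2, 6, 7}, s ≤ k}:
g(0) = mex{} = 0
g(1) = mex{} = 0
g(2) = mex{0} = 1
g(3) = mex{0} = 1
g(4) = mex{1} = 0
g(5) = mex{1} = 0
g(6) = mex{0} = 1
g(7) = mex{0} = 1
g(8) = mex{0,1} = 2
g(9) = mex{1} = 0
So g(9) = 0.
Grundy values for heap B (subtraction set {3, 7}):
k:     0  1  2  3  4  5  6  7  8
g(k):  0  0  0  1  1  1  0  2  2
So g(8) = 2.
For heap C, compute g(0), g(1), … with moves {3, 4, 6}:
k:     0  1  2  3  4  5  6  7
g(k):  0  0  0  1  1  1  2  2
So g(7) = 2.
Build the Grundy sequence for heap D with g(k) = mex{g(k−s) : s ∈ {1, 4, 5, 6}, s ≤ k}:
k:     0  1  2  3  4  5  6  7  8  9
g(k):  0  1  0  1  2  3  2  3  4  0
So g(9) = 0.
By the Sprague-Grundy theorem, the Grundy value of a sum of independent games is the XOR of the component values.
Combined value = 0 XOR 2 XOR 2 XOR 0 = 0.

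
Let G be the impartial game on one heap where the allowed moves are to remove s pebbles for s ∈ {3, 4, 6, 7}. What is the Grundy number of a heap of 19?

3

Compute g(0), g(1), … for moves {3, 4, 6, 7}:
k:     0  1  2  3  4  5  6  7  8  9 10 11 12 13 14 15 16 17 18 19
g(k):  0  0  0  1  1  1  2  2  2  3  0  0  0  1  1  1  2  2  2  3
So g(19) = 3.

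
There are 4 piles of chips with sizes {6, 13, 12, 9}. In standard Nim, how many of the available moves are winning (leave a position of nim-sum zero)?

Compute the nim-sum pairwise:
6 ⊕ 13 = 11
11 ⊕ 12 = 7
7 ⊕ 9 = 14
The overall nim-sum is X = 14. A pile of size p has a winning move iff p XOR X < p (reduce it to p XOR X).
  6: 6 XOR 14 = 8 ≥ 6 — no move.
  13: 13 XOR 14 = 3 < 13 — winning move (to 3).
  12: 12 XOR 14 = 2 < 12 — winning move (to 2).
  9: 9 XOR 14 = 7 < 9 — winning move (to 7).
That gives 3 winning moves.

3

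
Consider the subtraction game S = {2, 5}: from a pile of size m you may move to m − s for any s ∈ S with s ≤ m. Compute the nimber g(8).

Compute g(0), g(1), … for moves {2, 5}:
g(0) = mex{} = 0
g(1) = mex{} = 0
g(2) = mex{0} = 1
g(3) = mex{0} = 1
g(4) = mex{1} = 0
g(5) = mex{0,1} = 2
g(6) = mex{0} = 1
g(7) = mex{1,2} = 0
g(8) = mex{1} = 0
So g(8) = 0.

0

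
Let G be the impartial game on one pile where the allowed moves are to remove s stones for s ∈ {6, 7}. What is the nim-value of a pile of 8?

Build the Grundy sequence with g(k) = mex{g(k−s) : s ∈ {6, 7}, s ≤ k}:
g(0) = mex{} = 0
g(1) = mex{} = 0
g(2) = mex{} = 0
g(3) = mex{} = 0
g(4) = mex{} = 0
g(5) = mex{} = 0
g(6) = mex{0} = 1
g(7) = mex{0} = 1
g(8) = mex{0} = 1
So g(8) = 1.

1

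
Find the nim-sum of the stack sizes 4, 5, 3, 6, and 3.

7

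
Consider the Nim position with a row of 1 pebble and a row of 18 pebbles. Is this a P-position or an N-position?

N-position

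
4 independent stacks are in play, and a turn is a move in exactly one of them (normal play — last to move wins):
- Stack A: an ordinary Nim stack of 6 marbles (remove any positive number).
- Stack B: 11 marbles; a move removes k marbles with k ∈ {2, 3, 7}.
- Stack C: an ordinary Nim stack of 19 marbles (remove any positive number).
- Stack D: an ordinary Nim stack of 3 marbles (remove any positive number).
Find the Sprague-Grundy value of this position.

22

Stack A is a plain Nim stack of size 6, so its Grundy value is 6.
Grundy values for stack B (subtraction set {2, 3, 7}):
k:     0  1  2  3  4  5  6  7  8  9 10 11
g(k):  0  0  1  1  2  0  0  1  1  2  0  0
So g(11) = 0.
Stack C is a plain Nim stack of size 19, so its Grundy value is 19.
Stack D is a plain Nim stack of size 3, so its Grundy value is 3.
The value of a disjunctive sum is the nim-sum of the parts.
Combined value = 6 ⊕ 0 ⊕ 19 ⊕ 3 = 22.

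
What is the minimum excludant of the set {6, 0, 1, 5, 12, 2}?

3

The values 0, 1, 2 are all present; 3 is the first non-negative integer missing from the set.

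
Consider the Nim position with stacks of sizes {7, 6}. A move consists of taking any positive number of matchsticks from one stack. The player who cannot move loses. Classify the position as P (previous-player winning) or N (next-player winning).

Nim-sum: 7 ⊕ 6 = 1.
The nim-sum is 1 ≠ 0, so this is an N-position: the player to move can win.

N-position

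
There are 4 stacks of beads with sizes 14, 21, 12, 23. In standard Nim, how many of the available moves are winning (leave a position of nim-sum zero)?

Compute the nim-sum pairwise:
14 ⊕ 21 = 27
27 ⊕ 12 = 23
23 ⊕ 23 = 0
The nim-sum is already 0, so every move leaves a nonzero nim-sum — there are no winning moves.

0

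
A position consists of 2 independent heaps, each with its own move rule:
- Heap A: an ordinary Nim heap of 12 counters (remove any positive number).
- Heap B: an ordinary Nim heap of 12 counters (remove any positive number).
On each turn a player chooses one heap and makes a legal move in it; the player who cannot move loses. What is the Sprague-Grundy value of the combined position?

Heap A is a plain Nim heap of size 12, so its Grundy value is 12.
Heap B is a plain Nim heap of size 12, so its Grundy value is 12.
The value of a disjunctive sum is the nim-sum of the parts.
Combined value = 12 XOR 12 = 0.

0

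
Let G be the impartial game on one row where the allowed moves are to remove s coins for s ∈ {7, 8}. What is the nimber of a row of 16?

0

Grundy values for subtraction set {7, 8}:
k:     0  1  2  3  4  5  6  7  8  9 10 11 12 13 14 15 16
g(k):  0  0  0  0  0  0  0  1  1  1  1  1  1  1  2  0  0
So g(16) = 0.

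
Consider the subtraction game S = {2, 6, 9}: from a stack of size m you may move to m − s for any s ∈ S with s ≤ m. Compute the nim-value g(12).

0

Grundy values for subtraction set {2, 6, 9}:
g(0) = mex{} = 0
g(1) = mex{} = 0
g(2) = mex{0} = 1
g(3) = mex{0} = 1
g(4) = mex{1} = 0
g(5) = mex{1} = 0
g(6) = mex{0} = 1
g(7) = mex{0} = 1
g(8) = mex{1} = 0
g(9) = mex{0,1} = 2
g(10) = mex{0} = 1
g(11) = mex{0,1,2} = 3
g(12) = mex{1} = 0
So g(12) = 0.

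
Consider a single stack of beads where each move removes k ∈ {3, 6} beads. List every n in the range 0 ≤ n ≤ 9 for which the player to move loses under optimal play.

0, 1, 2, 9

Build the Grundy sequence with g(k) = mex{g(k−s) : s ∈ {3, 6}, s ≤ k}:
k:     0  1  2  3  4  5  6  7  8  9
g(k):  0  0  0  1  1  1  2  2  2  0
The P-positions (g = 0) in 0..9 are 0, 1, 2, 9.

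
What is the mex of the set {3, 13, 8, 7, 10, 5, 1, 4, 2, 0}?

The values 0, 1, 2, 3, 4, 5 are all present; 6 is the first non-negative integer missing from the set.

6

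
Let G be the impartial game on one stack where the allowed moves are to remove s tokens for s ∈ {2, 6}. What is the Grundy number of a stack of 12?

0

Compute g(0), g(1), … for moves {2, 6}:
g(0) = mex{} = 0
g(1) = mex{} = 0
g(2) = mex{0} = 1
g(3) = mex{0} = 1
g(4) = mex{1} = 0
g(5) = mex{1} = 0
g(6) = mex{0} = 1
g(7) = mex{0} = 1
g(8) = mex{1} = 0
g(9) = mex{1} = 0
g(10) = mex{0} = 1
g(11) = mex{0} = 1
g(12) = mex{1} = 0
So g(12) = 0.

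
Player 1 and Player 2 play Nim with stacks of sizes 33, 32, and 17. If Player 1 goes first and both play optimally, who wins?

Bitwise XOR of the heap sizes:
  100001  (33)
  100000  (32)
  010001  (17)
  ------
  010000  (16)
The nim-sum is 16 ≠ 0, so this is an N-position: the player to move can win; Player 1 has a winning move.

Player 1 wins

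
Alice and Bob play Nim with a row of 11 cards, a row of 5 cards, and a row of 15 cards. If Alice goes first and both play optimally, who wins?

Nim-sum: 11 ^ 5 ^ 15 = 1.
The nim-sum is 1 ≠ 0, so this is an N-position: the player to move can win; Alice has a winning move.

Alice wins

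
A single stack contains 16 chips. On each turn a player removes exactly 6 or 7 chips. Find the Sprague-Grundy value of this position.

Compute g(0), g(1), … for moves {6, 7}:
k:     0  1  2  3  4  5  6  7  8  9 10 11 12 13 14 15 16
g(k):  0  0  0  0  0  0  1  1  1  1  1  1  2  0  0  0  0
So g(16) = 0.

0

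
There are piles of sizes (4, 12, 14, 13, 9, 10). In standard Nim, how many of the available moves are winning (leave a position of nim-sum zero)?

Compute the nim-sum pairwise:
4 ^ 12 = 8
8 ^ 14 = 6
6 ^ 13 = 11
11 ^ 9 = 2
2 ^ 10 = 8
The overall nim-sum is X = 8. A pile of size p has a winning move iff p XOR X < p (reduce it to p XOR X).
  4: 4 XOR 8 = 12 ≥ 4 — no move.
  12: 12 XOR 8 = 4 < 12 — winning move (to 4).
  14: 14 XOR 8 = 6 < 14 — winning move (to 6).
  13: 13 XOR 8 = 5 < 13 — winning move (to 5).
  9: 9 XOR 8 = 1 < 9 — winning move (to 1).
  10: 10 XOR 8 = 2 < 10 — winning move (to 2).
That gives 5 winning moves.

5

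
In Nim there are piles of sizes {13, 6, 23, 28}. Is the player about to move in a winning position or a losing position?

Losing position

Bitwise XOR of the heap sizes:
  01101  (13)
  00110  (6)
  10111  (23)
  11100  (28)
  -----
  00000  (0)
The nim-sum is 0, so this is a P-position: the player to move is in a losing position under optimal play.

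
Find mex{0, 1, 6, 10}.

2

The values 0, 1 are all present; 2 is the first non-negative integer missing from the set.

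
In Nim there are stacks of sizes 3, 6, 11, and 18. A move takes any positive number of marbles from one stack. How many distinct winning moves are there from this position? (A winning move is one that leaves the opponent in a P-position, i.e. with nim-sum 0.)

1

Bitwise XOR of the heap sizes:
  00011  (3)
  00110  (6)
  01011  (11)
  10010  (18)
  -----
  11100  (28)
The overall nim-sum is X = 28. A stack of size p has a winning move iff p XOR X < p (reduce it to p XOR X).
  3: 3 XOR 28 = 31 ≥ 3 — no move.
  6: 6 XOR 28 = 26 ≥ 6 — no move.
  11: 11 XOR 28 = 23 ≥ 11 — no move.
  18: 18 XOR 28 = 14 < 18 — winning move (to 14).
That gives 1 winning move.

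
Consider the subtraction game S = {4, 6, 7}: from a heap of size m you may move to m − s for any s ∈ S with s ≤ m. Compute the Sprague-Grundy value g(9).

2

Build the Grundy sequence with g(k) = mex{g(k−s) : s ∈ {4, 6, 7}, s ≤ k}:
k:     0  1  2  3  4  5  6  7  8  9
g(k):  0  0  0  0  1  1  1  1  2  2
So g(9) = 2.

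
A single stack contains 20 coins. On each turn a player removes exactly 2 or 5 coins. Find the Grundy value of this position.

Grundy values for subtraction set {2, 5}:
k:     0  1  2  3  4  5  6  7  8  9 10 11 12 13 14 15 16 17 18 19 20
g(k):  0  0  1  1  0  2  1  0  0  1  1  0  2  1  0  0  1  1  0  2  1
So g(20) = 1.

1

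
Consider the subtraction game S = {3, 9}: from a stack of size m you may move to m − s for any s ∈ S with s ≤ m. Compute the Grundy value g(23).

1

Compute g(0), g(1), … for moves {3, 9}:
k:     0  1  2  3  4  5  6  7  8  9 10 11 12 13 14 15 16 17 18 19 20 21 22 23
g(k):  0  0  0  1  1  1  0  0  0  1  1  1  0  0  0  1  1  1  0  0  0  1  1  1
So g(23) = 1.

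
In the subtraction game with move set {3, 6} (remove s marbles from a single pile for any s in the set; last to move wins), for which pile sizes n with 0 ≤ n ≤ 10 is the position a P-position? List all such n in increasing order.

0, 1, 2, 9, 10

Grundy values for subtraction set {3, 6}:
g(0) = mex{} = 0
g(1) = mex{} = 0
g(2) = mex{} = 0
g(3) = mex{0} = 1
g(4) = mex{0} = 1
g(5) = mex{0} = 1
g(6) = mex{0,1} = 2
g(7) = mex{0,1} = 2
g(8) = mex{0,1} = 2
g(9) = mex{1,2} = 0
g(10) = mex{1,2} = 0
The P-positions (g = 0) in 0..10 are 0, 1, 2, 9, 10.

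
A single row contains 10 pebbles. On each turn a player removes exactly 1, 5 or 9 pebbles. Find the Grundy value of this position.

Grundy values for subtraction set {1, 5, 9}:
k:     0  1  2  3  4  5  6  7  8  9 10
g(k):  0  1  0  1  0  1  0  1  0  1  0
So g(10) = 0.

0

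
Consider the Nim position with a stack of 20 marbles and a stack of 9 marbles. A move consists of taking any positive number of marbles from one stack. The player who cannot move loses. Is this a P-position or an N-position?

Compute the nim-sum pairwise:
20 ⊕ 9 = 29
The nim-sum is 29 ≠ 0, so this is an N-position: the player to move can win.

N-position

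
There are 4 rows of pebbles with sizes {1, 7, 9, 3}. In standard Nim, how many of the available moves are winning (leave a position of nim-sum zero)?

1

Bitwise XOR of the heap sizes:
  0001  (1)
  0111  (7)
  1001  (9)
  0011  (3)
  ----
  1100  (12)
The overall nim-sum is X = 12. A row of size p has a winning move iff p XOR X < p (reduce it to p XOR X).
  1: 1 XOR 12 = 13 ≥ 1 — no move.
  7: 7 XOR 12 = 11 ≥ 7 — no move.
  9: 9 XOR 12 = 5 < 9 — winning move (to 5).
  3: 3 XOR 12 = 15 ≥ 3 — no move.
That gives 1 winning move.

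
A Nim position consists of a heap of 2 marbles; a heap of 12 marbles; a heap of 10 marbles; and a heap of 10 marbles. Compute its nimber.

In binary:
  0010  (2)
  1100  (12)
  1010  (10)
  1010  (10)
  ----
  1110  (14)

14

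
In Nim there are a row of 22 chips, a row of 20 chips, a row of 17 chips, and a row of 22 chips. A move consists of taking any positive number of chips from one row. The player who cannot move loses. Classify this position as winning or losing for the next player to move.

Nim-sum: 22 ⊕ 20 ⊕ 17 ⊕ 22 = 5.
The nim-sum is 5 ≠ 0, so this is an N-position: the player to move can win.

Winning position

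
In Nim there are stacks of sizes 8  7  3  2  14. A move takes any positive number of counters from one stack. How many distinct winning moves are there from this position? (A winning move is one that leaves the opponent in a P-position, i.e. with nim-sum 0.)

Nim-sum: 8 ^ 7 ^ 3 ^ 2 ^ 14 = 0.
The nim-sum is already 0, so every move leaves a nonzero nim-sum — there are no winning moves.

0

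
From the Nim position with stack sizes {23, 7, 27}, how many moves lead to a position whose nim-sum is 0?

Nim-sum: 23 XOR 7 XOR 27 = 11.
The overall nim-sum is X = 11. A stack of size p has a winning move iff p XOR X < p (reduce it to p XOR X).
  23: 23 XOR 11 = 28 ≥ 23 — no move.
  7: 7 XOR 11 = 12 ≥ 7 — no move.
  27: 27 XOR 11 = 16 < 27 — winning move (to 16).
That gives 1 winning move.

1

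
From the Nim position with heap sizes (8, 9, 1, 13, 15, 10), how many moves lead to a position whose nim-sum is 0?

5

Bitwise XOR of the heap sizes:
  1000  (8)
  1001  (9)
  0001  (1)
  1101  (13)
  1111  (15)
  1010  (10)
  ----
  1000  (8)
The overall nim-sum is X = 8. A heap of size p has a winning move iff p XOR X < p (reduce it to p XOR X).
  8: 8 XOR 8 = 0 < 8 — winning move (to 0).
  9: 9 XOR 8 = 1 < 9 — winning move (to 1).
  1: 1 XOR 8 = 9 ≥ 1 — no move.
  13: 13 XOR 8 = 5 < 13 — winning move (to 5).
  15: 15 XOR 8 = 7 < 15 — winning move (to 7).
  10: 10 XOR 8 = 2 < 10 — winning move (to 2).
That gives 5 winning moves.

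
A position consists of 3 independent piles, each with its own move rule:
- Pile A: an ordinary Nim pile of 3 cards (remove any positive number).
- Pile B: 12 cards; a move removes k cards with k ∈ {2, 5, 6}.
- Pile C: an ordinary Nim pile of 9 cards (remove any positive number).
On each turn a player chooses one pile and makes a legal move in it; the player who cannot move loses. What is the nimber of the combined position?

Pile A is a plain Nim pile of size 3, so its Grundy value is 3.
For pile B, compute g(0), g(1), … with moves {2, 5, 6}:
g(0) = mex{} = 0
g(1) = mex{} = 0
g(2) = mex{0} = 1
g(3) = mex{0} = 1
g(4) = mex{1} = 0
g(5) = mex{0,1} = 2
g(6) = mex{0} = 1
g(7) = mex{0,1,2} = 3
g(8) = mex{1} = 0
g(9) = mex{0,1,3} = 2
g(10) = mex{0,2} = 1
g(11) = mex{1,2} = 0
g(12) = mex{1,3} = 0
So g(12) = 0.
Pile C is a plain Nim pile of size 9, so its Grundy value is 9.
The value of a disjunctive sum is the nim-sum of the parts.
Combined value = 3 ⊕ 0 ⊕ 9 = 10.

10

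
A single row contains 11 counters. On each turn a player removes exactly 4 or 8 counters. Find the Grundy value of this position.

2

Grundy values for subtraction set {4, 8}:
k:     0  1  2  3  4  5  6  7  8  9 10 11
g(k):  0  0  0  0  1  1  1  1  2  2  2  2
So g(11) = 2.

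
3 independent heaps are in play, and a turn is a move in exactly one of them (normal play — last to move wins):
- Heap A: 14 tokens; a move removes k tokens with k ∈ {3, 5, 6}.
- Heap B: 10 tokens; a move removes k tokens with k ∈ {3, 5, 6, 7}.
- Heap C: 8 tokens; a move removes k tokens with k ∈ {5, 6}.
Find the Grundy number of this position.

For heap A, compute g(0), g(1), … with moves {3, 5, 6}:
g(0) = mex{} = 0
g(1) = mex{} = 0
g(2) = mex{} = 0
g(3) = mex{0} = 1
g(4) = mex{0} = 1
g(5) = mex{0} = 1
g(6) = mex{0,1} = 2
g(7) = mex{0,1} = 2
g(8) = mex{0,1} = 2
g(9) = mex{1,2} = 0
g(10) = mex{1,2} = 0
g(11) = mex{1,2} = 0
g(12) = mex{0,2} = 1
g(13) = mex{0,2} = 1
g(14) = mex{0,2} = 1
So g(14) = 1.
Grundy values for heap B (subtraction set {3, 5, 6, 7}):
g(0) = mex{} = 0
g(1) = mex{} = 0
g(2) = mex{} = 0
g(3) = mex{0} = 1
g(4) = mex{0} = 1
g(5) = mex{0} = 1
g(6) = mex{0,1} = 2
g(7) = mex{0,1} = 2
g(8) = mex{0,1} = 2
g(9) = mex{0,1,2} = 3
g(10) = mex{1,2} = 0
So g(10) = 0.
For heap C, compute g(0), g(1), … with moves {5, 6}:
k:     0  1  2  3  4  5  6  7  8
g(k):  0  0  0  0  0  1  1  1  1
So g(8) = 1.
By the Sprague-Grundy theorem, the Grundy value of a sum of independent games is the XOR of the component values.
Combined value = 1 XOR 0 XOR 1 = 0.

0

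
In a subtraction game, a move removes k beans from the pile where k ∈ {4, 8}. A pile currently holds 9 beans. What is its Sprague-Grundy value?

Build the Grundy sequence with g(k) = mex{g(k−s) : s ∈ {4, 8}, s ≤ k}:
k:     0  1  2  3  4  5  6  7  8  9
g(k):  0  0  0  0  1  1  1  1  2  2
So g(9) = 2.

2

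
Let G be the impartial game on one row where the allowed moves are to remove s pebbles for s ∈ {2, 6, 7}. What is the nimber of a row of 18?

0

Build the Grundy sequence with g(k) = mex{g(k−s) : s ∈ {2, 6, 7}, s ≤ k}:
k:     0  1  2  3  4  5  6  7  8  9 10 11 12 13 14 15 16 17 18
g(k):  0  0  1  1  0  0  1  1  2  0  3  1  2  0  0  1  1  0  0
So g(18) = 0.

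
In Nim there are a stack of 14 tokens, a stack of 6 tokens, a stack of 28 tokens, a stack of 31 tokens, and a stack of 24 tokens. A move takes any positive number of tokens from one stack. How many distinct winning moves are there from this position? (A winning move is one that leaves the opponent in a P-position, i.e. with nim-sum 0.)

Nim-sum: 14 ^ 6 ^ 28 ^ 31 ^ 24 = 19.
The overall nim-sum is X = 19. A stack of size p has a winning move iff p XOR X < p (reduce it to p XOR X).
  14: 14 XOR 19 = 29 ≥ 14 — no move.
  6: 6 XOR 19 = 21 ≥ 6 — no move.
  28: 28 XOR 19 = 15 < 28 — winning move (to 15).
  31: 31 XOR 19 = 12 < 31 — winning move (to 12).
  24: 24 XOR 19 = 11 < 24 — winning move (to 11).
That gives 3 winning moves.

3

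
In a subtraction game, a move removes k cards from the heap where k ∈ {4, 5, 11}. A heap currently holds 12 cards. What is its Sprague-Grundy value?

Compute g(0), g(1), … for moves {4, 5, 11}:
k:     0  1  2  3  4  5  6  7  8  9 10 11 12
g(k):  0  0  0  0  1  1  1  1  2  0  0  2  3
So g(12) = 3.

3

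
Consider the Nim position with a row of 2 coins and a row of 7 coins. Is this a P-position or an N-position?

Write each in binary and XOR column by column:
  010  (2)
  111  (7)
  ---
  101  (5)
The nim-sum is 5 ≠ 0, so this is an N-position: the player to move can win.

N-position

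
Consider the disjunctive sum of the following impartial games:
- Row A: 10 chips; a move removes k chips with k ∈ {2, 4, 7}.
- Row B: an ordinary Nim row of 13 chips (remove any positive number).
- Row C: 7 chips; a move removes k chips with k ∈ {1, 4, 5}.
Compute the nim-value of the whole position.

Build the Grundy sequence for row A with g(k) = mex{g(k−s) : s ∈ {2, 4, 7}, s ≤ k}:
g(0) = mex{} = 0
g(1) = mex{} = 0
g(2) = mex{0} = 1
g(3) = mex{0} = 1
g(4) = mex{0,1} = 2
g(5) = mex{0,1} = 2
g(6) = mex{1,2} = 0
g(7) = mex{0,1,2} = 3
g(8) = mex{0,2} = 1
g(9) = mex{1,2,3} = 0
g(10) = mex{0,1} = 2
So g(10) = 2.
Row B is a plain Nim row of size 13, so its Grundy value is 13.
Grundy values for row C (subtraction set {1, 4, 5}):
k:     0  1  2  3  4  5  6  7
g(k):  0  1  0  1  2  3  2  3
So g(7) = 3.
By the Sprague-Grundy theorem, the Grundy value of a sum of independent games is the XOR of the component values.
Combined value = 2 XOR 13 XOR 3 = 12.

12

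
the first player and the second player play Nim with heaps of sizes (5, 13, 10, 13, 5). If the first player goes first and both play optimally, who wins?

the first player wins

Bitwise XOR of the heap sizes:
  0101  (5)
  1101  (13)
  1010  (10)
  1101  (13)
  0101  (5)
  ----
  1010  (10)
The nim-sum is 10 ≠ 0, so this is an N-position: the player to move can win; the first player has a winning move.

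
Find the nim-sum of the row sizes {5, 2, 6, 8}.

9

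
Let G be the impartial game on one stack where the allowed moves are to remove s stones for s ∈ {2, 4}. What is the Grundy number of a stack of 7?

Compute g(0), g(1), … for moves {2, 4}:
k:     0  1  2  3  4  5  6  7
g(k):  0  0  1  1  2  2  0  0
So g(7) = 0.

0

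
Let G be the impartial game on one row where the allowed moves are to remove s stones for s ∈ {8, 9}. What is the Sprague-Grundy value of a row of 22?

Build the Grundy sequence with g(k) = mex{g(k−s) : s ∈ {8, 9}, s ≤ k}:
k:     0  1  2  3  4  5  6  7  8  9 10 11 12 13 14 15 16 17 18 19 20 21 22
g(k):  0  0  0  0  0  0  0  0  1  1  1  1  1  1  1  1  2  0  0  0  0  0  0
So g(22) = 0.

0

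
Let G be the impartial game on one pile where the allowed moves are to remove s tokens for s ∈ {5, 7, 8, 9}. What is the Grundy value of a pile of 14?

0

Build the Grundy sequence with g(k) = mex{g(k−s) : s ∈ {5, 7, 8, 9}, s ≤ k}:
g(0) = mex{} = 0
g(1) = mex{} = 0
g(2) = mex{} = 0
g(3) = mex{} = 0
g(4) = mex{} = 0
g(5) = mex{0} = 1
g(6) = mex{0} = 1
g(7) = mex{0} = 1
g(8) = mex{0} = 1
g(9) = mex{0} = 1
g(10) = mex{0,1} = 2
g(11) = mex{0,1} = 2
g(12) = mex{0,1} = 2
g(13) = mex{0,1} = 2
g(14) = mex{1} = 0
So g(14) = 0.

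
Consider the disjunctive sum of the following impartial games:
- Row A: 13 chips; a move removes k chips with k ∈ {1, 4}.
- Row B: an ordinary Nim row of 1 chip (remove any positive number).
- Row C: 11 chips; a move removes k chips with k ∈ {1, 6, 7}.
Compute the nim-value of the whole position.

3

Grundy values for row A (subtraction set {1, 4}):
k:     0  1  2  3  4  5  6  7  8  9 10 11 12 13
g(k):  0  1  0  1  2  0  1  0  1  2  0  1  0  1
So g(13) = 1.
Row B is a plain Nim row of size 1, so its Grundy value is 1.
Grundy values for row C (subtraction set {1, 6, 7}):
k:     0  1  2  3  4  5  6  7  8  9 10 11
g(k):  0  1  0  1  0  1  2  3  2  3  2  3
So g(11) = 3.
The value of a disjunctive sum is the nim-sum of the parts.
Combined value = 1 XOR 1 XOR 3 = 3.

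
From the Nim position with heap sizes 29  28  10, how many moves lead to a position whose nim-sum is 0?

3

Nim-sum: 29 ^ 28 ^ 10 = 11.
The overall nim-sum is X = 11. A heap of size p has a winning move iff p XOR X < p (reduce it to p XOR X).
  29: 29 XOR 11 = 22 < 29 — winning move (to 22).
  28: 28 XOR 11 = 23 < 28 — winning move (to 23).
  10: 10 XOR 11 = 1 < 10 — winning move (to 1).
That gives 3 winning moves.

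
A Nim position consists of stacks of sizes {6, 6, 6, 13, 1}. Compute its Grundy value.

10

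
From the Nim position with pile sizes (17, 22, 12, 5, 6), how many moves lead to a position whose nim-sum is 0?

1

Compute the nim-sum pairwise:
17 ⊕ 22 = 7
7 ⊕ 12 = 11
11 ⊕ 5 = 14
14 ⊕ 6 = 8
The overall nim-sum is X = 8. A pile of size p has a winning move iff p XOR X < p (reduce it to p XOR X).
  17: 17 XOR 8 = 25 ≥ 17 — no move.
  22: 22 XOR 8 = 30 ≥ 22 — no move.
  12: 12 XOR 8 = 4 < 12 — winning move (to 4).
  5: 5 XOR 8 = 13 ≥ 5 — no move.
  6: 6 XOR 8 = 14 ≥ 6 — no move.
That gives 1 winning move.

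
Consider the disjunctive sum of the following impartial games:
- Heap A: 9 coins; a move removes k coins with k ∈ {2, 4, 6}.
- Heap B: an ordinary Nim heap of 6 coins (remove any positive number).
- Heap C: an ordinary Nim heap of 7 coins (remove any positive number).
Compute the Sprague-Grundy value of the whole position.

1

Build the Grundy sequence for heap A with g(k) = mex{g(k−s) : s ∈ {2, 4, 6}, s ≤ k}:
k:     0  1  2  3  4  5  6  7  8  9
g(k):  0  0  1  1  2  2  3  3  0  0
So g(9) = 0.
Heap B is a plain Nim heap of size 6, so its Grundy value is 6.
Heap C is a plain Nim heap of size 7, so its Grundy value is 7.
By the Sprague-Grundy theorem, the Grundy value of a sum of independent games is the XOR of the component values.
Combined value = 0 XOR 6 XOR 7 = 1.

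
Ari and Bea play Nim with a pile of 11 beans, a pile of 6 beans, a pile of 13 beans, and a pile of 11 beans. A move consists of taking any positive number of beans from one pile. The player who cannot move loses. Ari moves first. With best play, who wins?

Nim-sum: 11 ⊕ 6 ⊕ 13 ⊕ 11 = 11.
The nim-sum is 11 ≠ 0, so this is an N-position: the player to move can win; Ari has a winning move.

Ari wins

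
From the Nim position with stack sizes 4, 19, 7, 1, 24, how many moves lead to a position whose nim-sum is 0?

Compute the nim-sum pairwise:
4 ⊕ 19 = 23
23 ⊕ 7 = 16
16 ⊕ 1 = 17
17 ⊕ 24 = 9
The overall nim-sum is X = 9. A stack of size p has a winning move iff p XOR X < p (reduce it to p XOR X).
  4: 4 XOR 9 = 13 ≥ 4 — no move.
  19: 19 XOR 9 = 26 ≥ 19 — no move.
  7: 7 XOR 9 = 14 ≥ 7 — no move.
  1: 1 XOR 9 = 8 ≥ 1 — no move.
  24: 24 XOR 9 = 17 < 24 — winning move (to 17).
That gives 1 winning move.

1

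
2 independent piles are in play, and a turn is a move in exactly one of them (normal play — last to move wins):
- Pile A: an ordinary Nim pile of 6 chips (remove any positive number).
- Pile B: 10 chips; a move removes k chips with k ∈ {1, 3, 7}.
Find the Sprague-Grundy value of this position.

6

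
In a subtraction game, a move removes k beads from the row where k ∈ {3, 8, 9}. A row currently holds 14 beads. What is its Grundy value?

2

Grundy values for subtraction set {3, 8, 9}:
g(0) = mex{} = 0
g(1) = mex{} = 0
g(2) = mex{} = 0
g(3) = mex{0} = 1
g(4) = mex{0} = 1
g(5) = mex{0} = 1
g(6) = mex{1} = 0
g(7) = mex{1} = 0
g(8) = mex{0,1} = 2
g(9) = mex{0} = 1
g(10) = mex{0} = 1
g(11) = mex{0,1,2} = 3
g(12) = mex{1} = 0
g(13) = mex{1} = 0
g(14) = mex{0,1,3} = 2
So g(14) = 2.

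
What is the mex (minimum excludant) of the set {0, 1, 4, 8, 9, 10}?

2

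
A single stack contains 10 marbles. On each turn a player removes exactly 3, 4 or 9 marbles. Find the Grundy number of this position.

1

Grundy values for subtraction set {3, 4, 9}:
k:     0  1  2  3  4  5  6  7  8  9 10
g(k):  0  0  0  1  1  1  2  0  0  3  1
So g(10) = 1.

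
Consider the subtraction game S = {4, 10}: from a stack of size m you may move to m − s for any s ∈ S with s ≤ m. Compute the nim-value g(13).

1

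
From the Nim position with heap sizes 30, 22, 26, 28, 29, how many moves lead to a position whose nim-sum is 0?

Compute the nim-sum pairwise:
30 ⊕ 22 = 8
8 ⊕ 26 = 18
18 ⊕ 28 = 14
14 ⊕ 29 = 19
The overall nim-sum is X = 19. A heap of size p has a winning move iff p XOR X < p (reduce it to p XOR X).
  30: 30 XOR 19 = 13 < 30 — winning move (to 13).
  22: 22 XOR 19 = 5 < 22 — winning move (to 5).
  26: 26 XOR 19 = 9 < 26 — winning move (to 9).
  28: 28 XOR 19 = 15 < 28 — winning move (to 15).
  29: 29 XOR 19 = 14 < 29 — winning move (to 14).
That gives 5 winning moves.

5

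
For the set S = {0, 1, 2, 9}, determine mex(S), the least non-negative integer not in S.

3

The values 0, 1, 2 are all present; 3 is the first non-negative integer missing from the set.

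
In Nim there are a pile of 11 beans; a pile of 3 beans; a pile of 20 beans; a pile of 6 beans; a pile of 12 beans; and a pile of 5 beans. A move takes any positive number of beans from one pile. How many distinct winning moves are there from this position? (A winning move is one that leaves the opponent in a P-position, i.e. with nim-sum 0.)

Nim-sum: 11 ⊕ 3 ⊕ 20 ⊕ 6 ⊕ 12 ⊕ 5 = 19.
The overall nim-sum is X = 19. A pile of size p has a winning move iff p XOR X < p (reduce it to p XOR X).
  11: 11 XOR 19 = 24 ≥ 11 — no move.
  3: 3 XOR 19 = 16 ≥ 3 — no move.
  20: 20 XOR 19 = 7 < 20 — winning move (to 7).
  6: 6 XOR 19 = 21 ≥ 6 — no move.
  12: 12 XOR 19 = 31 ≥ 12 — no move.
  5: 5 XOR 19 = 22 ≥ 5 — no move.
That gives 1 winning move.

1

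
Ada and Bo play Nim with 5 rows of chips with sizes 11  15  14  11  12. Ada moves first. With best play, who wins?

Ada wins

Compute the nim-sum pairwise:
11 ⊕ 15 = 4
4 ⊕ 14 = 10
10 ⊕ 11 = 1
1 ⊕ 12 = 13
The nim-sum is 13 ≠ 0, so this is an N-position: the player to move can win; Ada has a winning move.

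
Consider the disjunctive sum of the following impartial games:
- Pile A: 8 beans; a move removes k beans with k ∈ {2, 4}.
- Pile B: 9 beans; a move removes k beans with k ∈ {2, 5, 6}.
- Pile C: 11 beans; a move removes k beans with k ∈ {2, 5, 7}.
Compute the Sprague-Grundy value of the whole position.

0

Grundy values for pile A (subtraction set {2, 4}):
k:     0  1  2  3  4  5  6  7  8
g(k):  0  0  1  1  2  2  0  0  1
So g(8) = 1.
Grundy values for pile B (subtraction set {2, 5, 6}):
k:     0  1  2  3  4  5  6  7  8  9
g(k):  0  0  1  1  0  2  1  3  0  2
So g(9) = 2.
Grundy values for pile C (subtraction set {2, 5, 7}):
g(0) = mex{} = 0
g(1) = mex{} = 0
g(2) = mex{0} = 1
g(3) = mex{0} = 1
g(4) = mex{1} = 0
g(5) = mex{0,1} = 2
g(6) = mex{0} = 1
g(7) = mex{0,1,2} = 3
g(8) = mex{0,1} = 2
g(9) = mex{0,1,3} = 2
g(10) = mex{1,2} = 0
g(11) = mex{0,1,2} = 3
So g(11) = 3.
By the Sprague-Grundy theorem, the Grundy value of a sum of independent games is the XOR of the component values.
Combined value = 1 XOR 2 XOR 3 = 0.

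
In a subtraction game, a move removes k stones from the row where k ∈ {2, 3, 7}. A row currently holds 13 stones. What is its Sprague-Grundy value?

1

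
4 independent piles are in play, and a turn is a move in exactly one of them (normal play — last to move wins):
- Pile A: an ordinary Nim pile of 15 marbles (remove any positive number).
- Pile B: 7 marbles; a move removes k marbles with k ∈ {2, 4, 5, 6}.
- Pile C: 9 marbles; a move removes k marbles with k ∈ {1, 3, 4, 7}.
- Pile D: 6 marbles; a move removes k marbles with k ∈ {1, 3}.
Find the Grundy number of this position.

13

Pile A is a plain Nim pile of size 15, so its Grundy value is 15.
For pile B, compute g(0), g(1), … with moves {2, 4, 5, 6}:
g(0) = mex{} = 0
g(1) = mex{} = 0
g(2) = mex{0} = 1
g(3) = mex{0} = 1
g(4) = mex{0,1} = 2
g(5) = mex{0,1} = 2
g(6) = mex{0,1,2} = 3
g(7) = mex{0,1,2} = 3
So g(7) = 3.
For pile C, compute g(0), g(1), … with moves {1, 3, 4, 7}:
g(0) = mex{} = 0
g(1) = mex{0} = 1
g(2) = mex{1} = 0
g(3) = mex{0} = 1
g(4) = mex{0,1} = 2
g(5) = mex{0,1,2} = 3
g(6) = mex{0,1,3} = 2
g(7) = mex{0,1,2} = 3
g(8) = mex{1,2,3} = 0
g(9) = mex{0,2,3} = 1
So g(9) = 1.
Build the Grundy sequence for pile D with g(k) = mex{g(k−s) : s ∈ {1, 3}, s ≤ k}:
k:     0  1  2  3  4  5  6
g(k):  0  1  0  1  0  1  0
So g(6) = 0.
By the Sprague-Grundy theorem, the Grundy value of a sum of independent games is the XOR of the component values.
Combined value = 15 XOR 3 XOR 1 XOR 0 = 13.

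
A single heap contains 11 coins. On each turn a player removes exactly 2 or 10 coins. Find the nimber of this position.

Compute g(0), g(1), … for moves {2, 10}:
g(0) = mex{} = 0
g(1) = mex{} = 0
g(2) = mex{0} = 1
g(3) = mex{0} = 1
g(4) = mex{1} = 0
g(5) = mex{1} = 0
g(6) = mex{0} = 1
g(7) = mex{0} = 1
g(8) = mex{1} = 0
g(9) = mex{1} = 0
g(10) = mex{0} = 1
g(11) = mex{0} = 1
So g(11) = 1.

1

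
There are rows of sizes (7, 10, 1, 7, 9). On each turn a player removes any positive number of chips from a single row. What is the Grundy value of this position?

2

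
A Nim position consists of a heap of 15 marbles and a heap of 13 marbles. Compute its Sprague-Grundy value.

Compute the nim-sum pairwise:
15 XOR 13 = 2

2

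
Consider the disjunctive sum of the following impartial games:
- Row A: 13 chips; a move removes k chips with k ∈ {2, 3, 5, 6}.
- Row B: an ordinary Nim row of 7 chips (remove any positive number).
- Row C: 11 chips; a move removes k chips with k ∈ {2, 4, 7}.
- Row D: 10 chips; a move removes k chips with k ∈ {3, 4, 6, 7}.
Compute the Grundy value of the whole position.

4

Build the Grundy sequence for row A with g(k) = mex{g(k−s) : s ∈ {2, 3, 5, 6}, s ≤ k}:
k:     0  1  2  3  4  5  6  7  8  9 10 11 12 13
g(k):  0  0  1  1  2  2  3  3  0  0  1  1  2  2
So g(13) = 2.
Row B is a plain Nim row of size 7, so its Grundy value is 7.
For row C, compute g(0), g(1), … with moves {2, 4, 7}:
g(0) = mex{} = 0
g(1) = mex{} = 0
g(2) = mex{0} = 1
g(3) = mex{0} = 1
g(4) = mex{0,1} = 2
g(5) = mex{0,1} = 2
g(6) = mex{1,2} = 0
g(7) = mex{0,1,2} = 3
g(8) = mex{0,2} = 1
g(9) = mex{1,2,3} = 0
g(10) = mex{0,1} = 2
g(11) = mex{0,2,3} = 1
So g(11) = 1.
Grundy values for row D (subtraction set {3, 4, 6, 7}):
g(0) = mex{} = 0
g(1) = mex{} = 0
g(2) = mex{} = 0
g(3) = mex{0} = 1
g(4) = mex{0} = 1
g(5) = mex{0} = 1
g(6) = mex{0,1} = 2
g(7) = mex{0,1} = 2
g(8) = mex{0,1} = 2
g(9) = mex{0,1,2} = 3
g(10) = mex{1,2} = 0
So g(10) = 0.
The value of a disjunctive sum is the nim-sum of the parts.
Combined value = 2 XOR 7 XOR 1 XOR 0 = 4.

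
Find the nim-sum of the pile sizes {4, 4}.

Compute the nim-sum pairwise:
4 ^ 4 = 0

0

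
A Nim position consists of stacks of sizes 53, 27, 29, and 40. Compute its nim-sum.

Nim-sum: 53 ⊕ 27 ⊕ 29 ⊕ 40 = 27.

27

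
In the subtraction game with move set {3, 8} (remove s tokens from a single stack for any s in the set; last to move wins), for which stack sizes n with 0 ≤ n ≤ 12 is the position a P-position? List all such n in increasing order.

Grundy values for subtraction set {3, 8}:
k:     0  1  2  3  4  5  6  7  8  9 10 11 12
g(k):  0  0  0  1  1  1  0  0  2  1  1  0  0
The P-positions (g = 0) in 0..12 are 0, 1, 2, 6, 7, 11, 12.

0, 1, 2, 6, 7, 11, 12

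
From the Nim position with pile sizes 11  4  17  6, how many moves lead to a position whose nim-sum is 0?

Compute the nim-sum pairwise:
11 XOR 4 = 15
15 XOR 17 = 30
30 XOR 6 = 24
The overall nim-sum is X = 24. A pile of size p has a winning move iff p XOR X < p (reduce it to p XOR X).
  11: 11 XOR 24 = 19 ≥ 11 — no move.
  4: 4 XOR 24 = 28 ≥ 4 — no move.
  17: 17 XOR 24 = 9 < 17 — winning move (to 9).
  6: 6 XOR 24 = 30 ≥ 6 — no move.
That gives 1 winning move.

1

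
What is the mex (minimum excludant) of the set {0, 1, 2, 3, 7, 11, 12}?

4

The values 0, 1, 2, 3 are all present; 4 is the first non-negative integer missing from the set.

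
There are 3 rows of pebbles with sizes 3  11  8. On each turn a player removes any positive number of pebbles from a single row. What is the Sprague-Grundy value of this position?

In binary:
  0011  (3)
  1011  (11)
  1000  (8)
  ----
  0000  (0)

0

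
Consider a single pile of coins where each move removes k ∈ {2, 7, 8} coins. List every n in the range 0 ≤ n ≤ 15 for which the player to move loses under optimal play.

0, 1, 4, 5, 10, 14, 15

Grundy values for subtraction set {2, 7, 8}:
k:     0  1  2  3  4  5  6  7  8  9 10 11 12 13 14 15
g(k):  0  0  1  1  0  0  1  1  2  2  0  3  1  2  0  0
The P-positions (g = 0) in 0..15 are 0, 1, 4, 5, 10, 14, 15.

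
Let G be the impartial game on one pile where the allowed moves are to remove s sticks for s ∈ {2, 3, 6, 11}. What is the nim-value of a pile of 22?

Compute g(0), g(1), … for moves {2, 3, 6, 11}:
k:     0  1  2  3  4  5  6  7  8  9 10 11 12 13 14 15 16 17 18 19 20 21 22
g(k):  0  0  1  1  2  0  3  1  2  0  0  1  1  2  0  3  1  2  0  0  1  1  2
So g(22) = 2.

2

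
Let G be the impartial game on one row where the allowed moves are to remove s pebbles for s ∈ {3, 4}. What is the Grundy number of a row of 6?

2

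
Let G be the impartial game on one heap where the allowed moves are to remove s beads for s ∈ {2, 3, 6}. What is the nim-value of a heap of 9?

0

Build the Grundy sequence with g(k) = mex{g(k−s) : s ∈ {2, 3, 6}, s ≤ k}:
k:     0  1  2  3  4  5  6  7  8  9
g(k):  0  0  1  1  2  0  3  1  2  0
So g(9) = 0.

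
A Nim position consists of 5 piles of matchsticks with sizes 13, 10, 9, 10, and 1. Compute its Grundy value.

5

Nim-sum: 13 ⊕ 10 ⊕ 9 ⊕ 10 ⊕ 1 = 5.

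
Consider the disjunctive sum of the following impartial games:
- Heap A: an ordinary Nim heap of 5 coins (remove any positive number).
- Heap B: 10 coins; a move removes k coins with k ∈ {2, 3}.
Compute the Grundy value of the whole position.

5

Heap A is a plain Nim heap of size 5, so its Grundy value is 5.
Grundy values for heap B (subtraction set {2, 3}):
k:     0  1  2  3  4  5  6  7  8  9 10
g(k):  0  0  1  1  2  0  0  1  1  2  0
So g(10) = 0.
By the Sprague-Grundy theorem, the Grundy value of a sum of independent games is the XOR of the component values.
Combined value = 5 ⊕ 0 = 5.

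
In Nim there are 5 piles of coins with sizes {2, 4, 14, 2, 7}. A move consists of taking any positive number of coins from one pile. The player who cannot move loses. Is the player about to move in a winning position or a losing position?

Winning position

Bitwise XOR of the heap sizes:
  0010  (2)
  0100  (4)
  1110  (14)
  0010  (2)
  0111  (7)
  ----
  1101  (13)
The nim-sum is 13 ≠ 0, so this is an N-position: the player to move can win.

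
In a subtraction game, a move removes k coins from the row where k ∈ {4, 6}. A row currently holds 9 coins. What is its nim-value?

2

Grundy values for subtraction set {4, 6}:
k:     0  1  2  3  4  5  6  7  8  9
g(k):  0  0  0  0  1  1  1  1  2  2
So g(9) = 2.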